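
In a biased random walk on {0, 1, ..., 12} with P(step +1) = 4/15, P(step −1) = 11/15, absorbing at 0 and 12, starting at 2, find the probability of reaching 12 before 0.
P(hit 12 before 0) = (1 − (11/4)^2) / (1 − (11/4)^12) = 1048576/29889634281

Let u_k denote P(reach 12 before 0 | start at k). Boundary: u_0 = 0, u_12 = 1. Recurrence: u_k = 4/15·u_{k+1} + 11/15·u_{k-1} for 1 ≤ k ≤ 11. Try u_k = A + B·r^k with r = q/p = (11/15)/(4/15) = 11/4. Substitution satisfies the recurrence; boundary conditions give:
  u_k = (1 − r^k) / (1 − r^N) = (1 − (11/4)^2) / (1 − (11/4)^12) = 1048576/29889634281.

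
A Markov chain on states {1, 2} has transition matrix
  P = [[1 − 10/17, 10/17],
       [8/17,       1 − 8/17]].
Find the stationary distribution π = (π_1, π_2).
π_1 = 4/9, π_2 = 5/9

Solve πP = π with π_1 + π_2 = 1. From πP = π: π_1 · (1 − 10/17) + π_2 · 8/17 = π_1 ⇒ π_2 · 8/17 = π_1 · 10/17 ⇒ π_2/π_1 = (10/17)/(8/17) = 5/4. Together with π_1 + π_2 = 1:
  π_1 = (8/17)/(10/17 + 8/17) = (8/17)/(18/17) = 4/9,
  π_2 = (10/17)/(10/17 + 8/17) = (10/17)/(18/17) = 5/9.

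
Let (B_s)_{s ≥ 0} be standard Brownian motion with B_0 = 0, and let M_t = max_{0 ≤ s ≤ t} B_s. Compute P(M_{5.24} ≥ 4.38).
P(M_{5.24} ≥ 4.38) = 2·P(B_{5.24} ≥ 4.38) = 2(1 − Φ(4.38/√5.24)) ≈ 0.0557

By the reflection principle for Brownian motion, P(M_t ≥ a) = 2 · P(B_t ≥ a) for a ≥ 0. Since B_t ~ N(0, t), P(B_t ≥ 4.38) = 1 − Φ(4.38/√t) = 1 − Φ(4.38/√5.24) = 1 − Φ(1.9134). So
  P(M_{5.24} ≥ 4.38) = 2(1 − Φ(1.9134)) ≈ 0.0557.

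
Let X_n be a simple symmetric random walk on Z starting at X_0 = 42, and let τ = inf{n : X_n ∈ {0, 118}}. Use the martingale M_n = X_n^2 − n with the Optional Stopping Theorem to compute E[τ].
E[τ] = 3192

M_n = X_n^2 − n is a martingale (since E[X_{n+1}^2 | F_n] = X_n^2 + 1). By OST (τ has finite mean in a bounded region), E[M_τ] = E[M_0] = X_0^2 − 0 = 42^2 = 1764. Also E[M_τ] = E[X_τ^2] − E[τ]. The walk exits at 0 or 118, with P(hit 118 first) = 42/118, so E[X_τ^2] = 118^2 · 42/118 + 0 = 4956. Thus E[τ] = E[X_τ^2] − E[M_τ] = 4956 − 1764 = 3192 = 42(118 − 42) = 3192.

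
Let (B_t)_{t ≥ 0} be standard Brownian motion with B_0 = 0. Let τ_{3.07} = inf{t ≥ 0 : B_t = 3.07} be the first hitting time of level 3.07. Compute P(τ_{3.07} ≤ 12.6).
P(τ_{3.07} ≤ 12.6) = 2(1 − Φ(3.07/√12.6)) = 2(1 − Φ(0.8649)) ≈ 0.3871

By the reflection principle for standard BM, P(τ_b ≤ t) = 2 · P(B_t ≥ b). Since B_t ~ N(0, t), P(B_t ≥ 3.07) = 1 − Φ(3.07/√t) = 1 − Φ(3.07/√12.6) = 1 − Φ(0.8649) ≈ 0.19355. Doubling: P(τ_{3.07} ≤ 12.6) ≈ 2 · 0.19355 = 0.38710 ≈ 0.3871.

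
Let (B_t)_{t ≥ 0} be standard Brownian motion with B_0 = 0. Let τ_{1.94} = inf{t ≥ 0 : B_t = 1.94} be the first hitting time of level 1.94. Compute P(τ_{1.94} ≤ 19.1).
P(τ_{1.94} ≤ 19.1) = 2(1 − Φ(1.94/√19.1)) = 2(1 − Φ(0.4439)) ≈ 0.6571

By the reflection principle for standard BM, P(τ_b ≤ t) = 2 · P(B_t ≥ b). Since B_t ~ N(0, t), P(B_t ≥ 1.94) = 1 − Φ(1.94/√t) = 1 − Φ(1.94/√19.1) = 1 − Φ(0.4439) ≈ 0.32856. Doubling: P(τ_{1.94} ≤ 19.1) ≈ 2 · 0.32856 = 0.65712 ≈ 0.6571.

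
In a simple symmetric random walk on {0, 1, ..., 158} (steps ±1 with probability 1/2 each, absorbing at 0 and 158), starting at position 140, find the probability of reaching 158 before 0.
P(hit 158 before 0) = 140/158 = 70/79

Let u_k = P(hit 158 before 0 | start at k). Then u_0 = 0, u_158 = 1, and u_k = u_{k-1}/2 + u_{k+1}/2 for 1 ≤ k ≤ 157. This harmonic recurrence is solved by u_k = k/158, giving u_140 = 140/158 = 70/79.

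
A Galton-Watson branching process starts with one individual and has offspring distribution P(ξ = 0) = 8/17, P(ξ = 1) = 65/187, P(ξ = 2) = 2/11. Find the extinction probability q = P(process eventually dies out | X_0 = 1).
q = 1

Mean offspring μ = 0·8/17 + 1·65/187 + 2·2/11 = 133/187 ≤ 1. For μ ≤ 1 with offspring not concentrated at 1, the Galton-Watson process goes extinct almost surely, so q = 1.
(Algebraic check: The pgf is f(s) = 8/17 + 65/187·s + 2/11·s². The extinction probability q is the smallest fixed point of f in [0, 1]. Setting s = f(s):
  2/11·s² + (65/187 − 1)·s + 8/17 = 0
  2/11·s² − (8/17 + 2/11)·s + 8/17 = 0
which factors as (s − 1)·(2/11·s − 8/17) = 0, giving roots s = 1 and s = (8/17)/(2/11) = 44/17. Since 44/17 ≥ 1, the smallest root in [0, 1] is s = 1.)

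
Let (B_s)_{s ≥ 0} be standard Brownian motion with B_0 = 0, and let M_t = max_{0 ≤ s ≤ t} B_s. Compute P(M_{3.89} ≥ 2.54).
P(M_{3.89} ≥ 2.54) = 2·P(B_{3.89} ≥ 2.54) = 2(1 − Φ(2.54/√3.89)) ≈ 0.1978

By the reflection principle for Brownian motion, P(M_t ≥ a) = 2 · P(B_t ≥ a) for a ≥ 0. Since B_t ~ N(0, t), P(B_t ≥ 2.54) = 1 − Φ(2.54/√t) = 1 − Φ(2.54/√3.89) = 1 − Φ(1.2878). So
  P(M_{3.89} ≥ 2.54) = 2(1 − Φ(1.2878)) ≈ 0.1978.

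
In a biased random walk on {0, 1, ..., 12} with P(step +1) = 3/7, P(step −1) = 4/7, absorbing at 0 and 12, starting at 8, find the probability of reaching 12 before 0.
P(hit 12 before 0) = (1 − (4/3)^8) / (1 − (4/3)^12) = 27297/92833

Let u_k denote P(reach 12 before 0 | start at k). Boundary: u_0 = 0, u_12 = 1. Recurrence: u_k = 3/7·u_{k+1} + 4/7·u_{k-1} for 1 ≤ k ≤ 11. Try u_k = A + B·r^k with r = q/p = (4/7)/(3/7) = 4/3. Substitution satisfies the recurrence; boundary conditions give:
  u_k = (1 − r^k) / (1 − r^N) = (1 − (4/3)^8) / (1 − (4/3)^12) = 27297/92833.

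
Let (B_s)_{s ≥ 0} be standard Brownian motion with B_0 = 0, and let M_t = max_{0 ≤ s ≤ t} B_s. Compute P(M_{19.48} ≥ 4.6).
P(M_{19.48} ≥ 4.6) = 2·P(B_{19.48} ≥ 4.6) = 2(1 − Φ(4.6/√19.48)) ≈ 0.2973

By the reflection principle for Brownian motion, P(M_t ≥ a) = 2 · P(B_t ≥ a) for a ≥ 0. Since B_t ~ N(0, t), P(B_t ≥ 4.6) = 1 − Φ(4.6/√t) = 1 − Φ(4.6/√19.48) = 1 − Φ(1.0422). So
  P(M_{19.48} ≥ 4.6) = 2(1 − Φ(1.0422)) ≈ 0.2973.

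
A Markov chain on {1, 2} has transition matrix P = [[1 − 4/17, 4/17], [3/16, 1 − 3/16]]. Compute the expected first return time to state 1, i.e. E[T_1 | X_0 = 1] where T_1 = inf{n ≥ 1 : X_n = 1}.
E[T_1 | X_0 = 1] = 1/π_1 = 115/51

For an irreducible recurrent Markov chain with stationary distribution π, E[T_i | X_0 = i] = 1/π_i (Kac's formula). Here π_1 = (3/16)/(4/17 + 3/16) = (3/16)/(115/272) = 51/115, so E[T_1 | X_0 = 1] = 1/π_1 = (4/17 + 3/16)/(3/16) = (115/272)/(3/16) = 115/51.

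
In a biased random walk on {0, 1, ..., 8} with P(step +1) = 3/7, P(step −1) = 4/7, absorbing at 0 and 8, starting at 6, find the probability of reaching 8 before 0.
P(hit 8 before 0) = (1 − (4/3)^6) / (1 − (4/3)^8) = 4329/8425

Let u_k denote P(reach 8 before 0 | start at k). Boundary: u_0 = 0, u_8 = 1. Recurrence: u_k = 3/7·u_{k+1} + 4/7·u_{k-1} for 1 ≤ k ≤ 7. Try u_k = A + B·r^k with r = q/p = (4/7)/(3/7) = 4/3. Substitution satisfies the recurrence; boundary conditions give:
  u_k = (1 − r^k) / (1 − r^N) = (1 − (4/3)^6) / (1 − (4/3)^8) = 4329/8425.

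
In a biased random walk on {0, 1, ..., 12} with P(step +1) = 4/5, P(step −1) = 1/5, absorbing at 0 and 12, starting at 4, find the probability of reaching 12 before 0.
P(hit 12 before 0) = (1 − (1/4)^4) / (1 − (1/4)^12) = 65536/65793

Let u_k denote P(reach 12 before 0 | start at k). Boundary: u_0 = 0, u_12 = 1. Recurrence: u_k = 4/5·u_{k+1} + 1/5·u_{k-1} for 1 ≤ k ≤ 11. Try u_k = A + B·r^k with r = q/p = (1/5)/(4/5) = 1/4. Substitution satisfies the recurrence; boundary conditions give:
  u_k = (1 − r^k) / (1 − r^N) = (1 − (1/4)^4) / (1 − (1/4)^12) = 65536/65793.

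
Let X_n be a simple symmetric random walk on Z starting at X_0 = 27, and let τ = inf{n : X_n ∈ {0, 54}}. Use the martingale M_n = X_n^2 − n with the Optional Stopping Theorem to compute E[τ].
E[τ] = 729

M_n = X_n^2 − n is a martingale (since E[X_{n+1}^2 | F_n] = X_n^2 + 1). By OST (τ has finite mean in a bounded region), E[M_τ] = E[M_0] = X_0^2 − 0 = 27^2 = 729. Also E[M_τ] = E[X_τ^2] − E[τ]. The walk exits at 0 or 54, with P(hit 54 first) = 27/54, so E[X_τ^2] = 54^2 · 27/54 + 0 = 1458. Thus E[τ] = E[X_τ^2] − E[M_τ] = 1458 − 729 = 729 = 27(54 − 27) = 729.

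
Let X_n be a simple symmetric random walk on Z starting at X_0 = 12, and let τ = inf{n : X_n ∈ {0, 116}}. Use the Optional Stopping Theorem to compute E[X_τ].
E[X_τ] = 12

X_n is a martingale and τ is a bounded-mean stopping time (indeed τ is finite a.s. with bounded expectation since the walk is in a bounded region). By the OST, E[X_τ] = E[X_0] = 12. Equivalently: E[X_τ] = 116 · P(hit 116 first) + 0 · P(hit 0 first) = 116 · (12/116) = 12.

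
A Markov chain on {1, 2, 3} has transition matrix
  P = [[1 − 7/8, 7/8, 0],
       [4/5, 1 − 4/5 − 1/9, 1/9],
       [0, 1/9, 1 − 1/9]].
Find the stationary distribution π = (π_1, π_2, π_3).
π = (16/51, 35/102, 35/102)

This is a birth-death chain on three states, which satisfies detailed balance: π_1 · P_{12} = π_2 · P_{21} and π_2 · P_{23} = π_3 · P_{32}.
From π_1 · 7/8 = π_2 · 4/5: π_2/π_1 = (7/8)/(4/5) = 35/32.
From π_2 · 1/9 = π_3 · 1/9: π_3/π_2 = (1/9)/(1/9) = 1.
Take π_1 proportional to 1; then unnormalized π = (1, 35/32, 35/32). Normalize by dividing by the sum 51/16:
  π = (16/51, 35/102, 35/102).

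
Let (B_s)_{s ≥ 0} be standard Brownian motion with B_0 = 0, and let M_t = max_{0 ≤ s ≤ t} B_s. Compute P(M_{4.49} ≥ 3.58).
P(M_{4.49} ≥ 3.58) = 2·P(B_{4.49} ≥ 3.58) = 2(1 − Φ(3.58/√4.49)) ≈ 0.0911

By the reflection principle for Brownian motion, P(M_t ≥ a) = 2 · P(B_t ≥ a) for a ≥ 0. Since B_t ~ N(0, t), P(B_t ≥ 3.58) = 1 − Φ(3.58/√t) = 1 − Φ(3.58/√4.49) = 1 − Φ(1.6895). So
  P(M_{4.49} ≥ 3.58) = 2(1 − Φ(1.6895)) ≈ 0.0911.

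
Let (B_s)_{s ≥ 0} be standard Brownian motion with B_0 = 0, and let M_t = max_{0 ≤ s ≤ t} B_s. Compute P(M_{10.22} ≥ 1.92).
P(M_{10.22} ≥ 1.92) = 2·P(B_{10.22} ≥ 1.92) = 2(1 − Φ(1.92/√10.22)) ≈ 0.5481

By the reflection principle for Brownian motion, P(M_t ≥ a) = 2 · P(B_t ≥ a) for a ≥ 0. Since B_t ~ N(0, t), P(B_t ≥ 1.92) = 1 − Φ(1.92/√t) = 1 − Φ(1.92/√10.22) = 1 − Φ(0.6006). So
  P(M_{10.22} ≥ 1.92) = 2(1 − Φ(0.6006)) ≈ 0.5481.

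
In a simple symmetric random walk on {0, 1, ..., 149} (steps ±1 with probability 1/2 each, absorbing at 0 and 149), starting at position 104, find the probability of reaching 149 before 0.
P(hit 149 before 0) = 104/149

Let u_k = P(hit 149 before 0 | start at k). Then u_0 = 0, u_149 = 1, and u_k = u_{k-1}/2 + u_{k+1}/2 for 1 ≤ k ≤ 148. This harmonic recurrence is solved by u_k = k/149, giving u_104 = 104/149.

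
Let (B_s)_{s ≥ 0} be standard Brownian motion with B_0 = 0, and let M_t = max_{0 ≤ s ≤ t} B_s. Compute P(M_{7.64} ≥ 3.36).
P(M_{7.64} ≥ 3.36) = 2·P(B_{7.64} ≥ 3.36) = 2(1 − Φ(3.36/√7.64)) ≈ 0.2241

By the reflection principle for Brownian motion, P(M_t ≥ a) = 2 · P(B_t ≥ a) for a ≥ 0. Since B_t ~ N(0, t), P(B_t ≥ 3.36) = 1 − Φ(3.36/√t) = 1 − Φ(3.36/√7.64) = 1 − Φ(1.2156). So
  P(M_{7.64} ≥ 3.36) = 2(1 − Φ(1.2156)) ≈ 0.2241.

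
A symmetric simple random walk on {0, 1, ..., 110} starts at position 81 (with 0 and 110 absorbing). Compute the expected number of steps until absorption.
E[τ | X_0 = 81] = 2349

Let v_k = E[τ | X_0 = k]. Boundary: v_0 = v_110 = 0. Recurrence: v_k = 1 + (v_{k-1} + v_{k+1})/2 for 1 ≤ k ≤ 109. The particular solution to v_k − (v_{k-1} + v_{k+1})/2 = 1 is v_k = −k^2. Adding homogeneous solution A + B k and matching boundaries gives v_k = k (110 − k). Substituting k = 81: v_81 = 81 · 29 = 2349.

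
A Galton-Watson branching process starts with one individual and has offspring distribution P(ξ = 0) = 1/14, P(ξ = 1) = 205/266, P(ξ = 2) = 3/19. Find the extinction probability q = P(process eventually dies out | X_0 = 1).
q = 19/42

The pgf is f(s) = 1/14 + 205/266·s + 3/19·s². The extinction probability q is the smallest fixed point of f in [0, 1]. Setting s = f(s):
  3/19·s² + (205/266 − 1)·s + 1/14 = 0
  3/19·s² − (1/14 + 3/19)·s + 1/14 = 0
which factors as (s − 1)·(3/19·s − 1/14) = 0, giving roots s = 1 and s = (1/14)/(3/19) = 19/42.
Mean offspring μ = 205/266 + 2·3/19 = 289/266 > 1 (supercritical), so q < 1. The extinction probability is the smaller root: q = (1/14)/(3/19) = 19/42.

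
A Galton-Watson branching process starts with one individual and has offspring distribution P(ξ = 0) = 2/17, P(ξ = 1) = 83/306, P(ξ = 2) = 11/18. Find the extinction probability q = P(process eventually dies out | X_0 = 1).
q = 36/187

The pgf is f(s) = 2/17 + 83/306·s + 11/18·s². The extinction probability q is the smallest fixed point of f in [0, 1]. Setting s = f(s):
  11/18·s² + (83/306 − 1)·s + 2/17 = 0
  11/18·s² − (2/17 + 11/18)·s + 2/17 = 0
which factors as (s − 1)·(11/18·s − 2/17) = 0, giving roots s = 1 and s = (2/17)/(11/18) = 36/187.
Mean offspring μ = 83/306 + 2·11/18 = 457/306 > 1 (supercritical), so q < 1. The extinction probability is the smaller root: q = (2/17)/(11/18) = 36/187.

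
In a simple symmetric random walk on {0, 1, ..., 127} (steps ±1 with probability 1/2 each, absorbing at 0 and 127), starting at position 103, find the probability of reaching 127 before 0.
P(hit 127 before 0) = 103/127

Let u_k = P(hit 127 before 0 | start at k). Then u_0 = 0, u_127 = 1, and u_k = u_{k-1}/2 + u_{k+1}/2 for 1 ≤ k ≤ 126. This harmonic recurrence is solved by u_k = k/127, giving u_103 = 103/127.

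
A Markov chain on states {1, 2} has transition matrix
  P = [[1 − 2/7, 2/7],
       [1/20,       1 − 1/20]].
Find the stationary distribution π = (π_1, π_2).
π_1 = 7/47, π_2 = 40/47

Solve πP = π with π_1 + π_2 = 1. From πP = π: π_1 · (1 − 2/7) + π_2 · 1/20 = π_1 ⇒ π_2 · 1/20 = π_1 · 2/7 ⇒ π_2/π_1 = (2/7)/(1/20) = 40/7. Together with π_1 + π_2 = 1:
  π_1 = (1/20)/(2/7 + 1/20) = (1/20)/(47/140) = 7/47,
  π_2 = (2/7)/(2/7 + 1/20) = (2/7)/(47/140) = 40/47.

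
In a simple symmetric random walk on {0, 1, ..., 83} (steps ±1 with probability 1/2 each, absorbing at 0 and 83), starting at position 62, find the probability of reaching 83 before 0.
P(hit 83 before 0) = 62/83

Let u_k = P(hit 83 before 0 | start at k). Then u_0 = 0, u_83 = 1, and u_k = u_{k-1}/2 + u_{k+1}/2 for 1 ≤ k ≤ 82. This harmonic recurrence is solved by u_k = k/83, giving u_62 = 62/83.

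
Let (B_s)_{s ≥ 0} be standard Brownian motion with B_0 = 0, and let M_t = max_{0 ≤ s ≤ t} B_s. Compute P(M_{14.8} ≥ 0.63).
P(M_{14.8} ≥ 0.63) = 2·P(B_{14.8} ≥ 0.63) = 2(1 − Φ(0.63/√14.8)) ≈ 0.8699

By the reflection principle for Brownian motion, P(M_t ≥ a) = 2 · P(B_t ≥ a) for a ≥ 0. Since B_t ~ N(0, t), P(B_t ≥ 0.63) = 1 − Φ(0.63/√t) = 1 − Φ(0.63/√14.8) = 1 − Φ(0.1638). So
  P(M_{14.8} ≥ 0.63) = 2(1 − Φ(0.1638)) ≈ 0.8699.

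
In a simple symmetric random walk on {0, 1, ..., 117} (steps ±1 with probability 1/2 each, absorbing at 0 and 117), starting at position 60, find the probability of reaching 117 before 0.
P(hit 117 before 0) = 60/117 = 20/39

Let u_k = P(hit 117 before 0 | start at k). Then u_0 = 0, u_117 = 1, and u_k = u_{k-1}/2 + u_{k+1}/2 for 1 ≤ k ≤ 116. This harmonic recurrence is solved by u_k = k/117, giving u_60 = 60/117 = 20/39.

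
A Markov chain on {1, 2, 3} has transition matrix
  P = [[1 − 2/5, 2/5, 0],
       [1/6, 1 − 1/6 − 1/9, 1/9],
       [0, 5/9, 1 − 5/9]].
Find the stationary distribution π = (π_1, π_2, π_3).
π = (25/97, 60/97, 12/97)

This is a birth-death chain on three states, which satisfies detailed balance: π_1 · P_{12} = π_2 · P_{21} and π_2 · P_{23} = π_3 · P_{32}.
From π_1 · 2/5 = π_2 · 1/6: π_2/π_1 = (2/5)/(1/6) = 12/5.
From π_2 · 1/9 = π_3 · 5/9: π_3/π_2 = (1/9)/(5/9) = 1/5.
Take π_1 proportional to 1; then unnormalized π = (1, 12/5, 12/25). Normalize by dividing by the sum 97/25:
  π = (25/97, 60/97, 12/97).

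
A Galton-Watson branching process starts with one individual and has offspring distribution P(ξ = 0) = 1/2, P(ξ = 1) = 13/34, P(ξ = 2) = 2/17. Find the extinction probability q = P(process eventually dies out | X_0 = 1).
q = 1

Mean offspring μ = 0·1/2 + 1·13/34 + 2·2/17 = 21/34 ≤ 1. For μ ≤ 1 with offspring not concentrated at 1, the Galton-Watson process goes extinct almost surely, so q = 1.
(Algebraic check: The pgf is f(s) = 1/2 + 13/34·s + 2/17·s². The extinction probability q is the smallest fixed point of f in [0, 1]. Setting s = f(s):
  2/17·s² + (13/34 − 1)·s + 1/2 = 0
  2/17·s² − (1/2 + 2/17)·s + 1/2 = 0
which factors as (s − 1)·(2/17·s − 1/2) = 0, giving roots s = 1 and s = (1/2)/(2/17) = 17/4. Since 17/4 ≥ 1, the smallest root in [0, 1] is s = 1.)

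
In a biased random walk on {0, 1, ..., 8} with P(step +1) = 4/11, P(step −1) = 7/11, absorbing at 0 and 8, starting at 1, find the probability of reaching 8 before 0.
P(hit 8 before 0) = (1 − (7/4)^1) / (1 − (7/4)^8) = 16384/1899755

Let u_k denote P(reach 8 before 0 | start at k). Boundary: u_0 = 0, u_8 = 1. Recurrence: u_k = 4/11·u_{k+1} + 7/11·u_{k-1} for 1 ≤ k ≤ 7. Try u_k = A + B·r^k with r = q/p = (7/11)/(4/11) = 7/4. Substitution satisfies the recurrence; boundary conditions give:
  u_k = (1 − r^k) / (1 − r^N) = (1 − (7/4)^1) / (1 − (7/4)^8) = 16384/1899755.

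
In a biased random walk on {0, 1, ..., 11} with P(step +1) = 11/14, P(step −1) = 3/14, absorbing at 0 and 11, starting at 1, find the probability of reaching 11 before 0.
P(hit 11 before 0) = (1 − (3/11)^1) / (1 − (3/11)^11) = 25937424601/35663936683

Let u_k denote P(reach 11 before 0 | start at k). Boundary: u_0 = 0, u_11 = 1. Recurrence: u_k = 11/14·u_{k+1} + 3/14·u_{k-1} for 1 ≤ k ≤ 10. Try u_k = A + B·r^k with r = q/p = (3/14)/(11/14) = 3/11. Substitution satisfies the recurrence; boundary conditions give:
  u_k = (1 − r^k) / (1 − r^N) = (1 − (3/11)^1) / (1 − (3/11)^11) = 25937424601/35663936683.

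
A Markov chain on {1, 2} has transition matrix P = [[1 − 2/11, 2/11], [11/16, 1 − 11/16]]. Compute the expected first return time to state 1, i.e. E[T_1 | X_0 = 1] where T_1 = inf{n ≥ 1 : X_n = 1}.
E[T_1 | X_0 = 1] = 1/π_1 = 153/121

For an irreducible recurrent Markov chain with stationary distribution π, E[T_i | X_0 = i] = 1/π_i (Kac's formula). Here π_1 = (11/16)/(2/11 + 11/16) = (11/16)/(153/176) = 121/153, so E[T_1 | X_0 = 1] = 1/π_1 = (2/11 + 11/16)/(11/16) = (153/176)/(11/16) = 153/121.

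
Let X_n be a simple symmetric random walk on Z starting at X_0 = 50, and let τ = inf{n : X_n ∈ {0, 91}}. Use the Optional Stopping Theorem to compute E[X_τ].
E[X_τ] = 50

X_n is a martingale and τ is a bounded-mean stopping time (indeed τ is finite a.s. with bounded expectation since the walk is in a bounded region). By the OST, E[X_τ] = E[X_0] = 50. Equivalently: E[X_τ] = 91 · P(hit 91 first) + 0 · P(hit 0 first) = 91 · (50/91) = 50.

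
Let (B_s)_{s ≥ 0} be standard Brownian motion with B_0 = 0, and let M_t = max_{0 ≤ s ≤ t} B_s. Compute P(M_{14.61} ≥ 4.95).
P(M_{14.61} ≥ 4.95) = 2·P(B_{14.61} ≥ 4.95) = 2(1 − Φ(4.95/√14.61)) ≈ 0.1953

By the reflection principle for Brownian motion, P(M_t ≥ a) = 2 · P(B_t ≥ a) for a ≥ 0. Since B_t ~ N(0, t), P(B_t ≥ 4.95) = 1 − Φ(4.95/√t) = 1 − Φ(4.95/√14.61) = 1 − Φ(1.2950). So
  P(M_{14.61} ≥ 4.95) = 2(1 − Φ(1.2950)) ≈ 0.1953.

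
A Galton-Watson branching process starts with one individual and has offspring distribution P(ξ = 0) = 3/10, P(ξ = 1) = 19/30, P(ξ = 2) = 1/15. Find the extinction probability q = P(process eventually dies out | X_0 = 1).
q = 1

Mean offspring μ = 0·3/10 + 1·19/30 + 2·1/15 = 23/30 ≤ 1. For μ ≤ 1 with offspring not concentrated at 1, the Galton-Watson process goes extinct almost surely, so q = 1.
(Algebraic check: The pgf is f(s) = 3/10 + 19/30·s + 1/15·s². The extinction probability q is the smallest fixed point of f in [0, 1]. Setting s = f(s):
  1/15·s² + (19/30 − 1)·s + 3/10 = 0
  1/15·s² − (3/10 + 1/15)·s + 3/10 = 0
which factors as (s − 1)·(1/15·s − 3/10) = 0, giving roots s = 1 and s = (3/10)/(1/15) = 9/2. Since 9/2 ≥ 1, the smallest root in [0, 1] is s = 1.)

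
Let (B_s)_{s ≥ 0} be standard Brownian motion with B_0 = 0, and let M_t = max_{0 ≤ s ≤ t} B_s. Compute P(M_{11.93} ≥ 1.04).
P(M_{11.93} ≥ 1.04) = 2·P(B_{11.93} ≥ 1.04) = 2(1 − Φ(1.04/√11.93)) ≈ 0.7633

By the reflection principle for Brownian motion, P(M_t ≥ a) = 2 · P(B_t ≥ a) for a ≥ 0. Since B_t ~ N(0, t), P(B_t ≥ 1.04) = 1 − Φ(1.04/√t) = 1 − Φ(1.04/√11.93) = 1 − Φ(0.3011). So
  P(M_{11.93} ≥ 1.04) = 2(1 − Φ(0.3011)) ≈ 0.7633.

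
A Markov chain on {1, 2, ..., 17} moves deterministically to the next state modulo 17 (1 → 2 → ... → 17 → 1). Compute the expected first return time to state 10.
E[T_10 | X_0 = 10] = 17

The chain cycles deterministically, so starting at state 10 it returns in exactly 17 steps. Equivalently, the stationary distribution is uniform π_j = 1/17 for every state j, so by Kac's formula E[T_10] = 1/π_10 = 17.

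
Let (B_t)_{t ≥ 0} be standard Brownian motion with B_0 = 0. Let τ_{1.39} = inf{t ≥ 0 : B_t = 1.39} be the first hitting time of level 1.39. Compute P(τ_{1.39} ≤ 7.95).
P(τ_{1.39} ≤ 7.95) = 2(1 − Φ(1.39/√7.95)) = 2(1 − Φ(0.4930)) ≈ 0.6220

By the reflection principle for standard BM, P(τ_b ≤ t) = 2 · P(B_t ≥ b). Since B_t ~ N(0, t), P(B_t ≥ 1.39) = 1 − Φ(1.39/√t) = 1 − Φ(1.39/√7.95) = 1 − Φ(0.4930) ≈ 0.31101. Doubling: P(τ_{1.39} ≤ 7.95) ≈ 2 · 0.31101 = 0.62202 ≈ 0.6220.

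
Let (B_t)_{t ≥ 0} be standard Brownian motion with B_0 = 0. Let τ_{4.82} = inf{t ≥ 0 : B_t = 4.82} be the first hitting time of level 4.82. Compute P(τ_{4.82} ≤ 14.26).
P(τ_{4.82} ≤ 14.26) = 2(1 − Φ(4.82/√14.26)) = 2(1 − Φ(1.2764)) ≈ 0.2018

By the reflection principle for standard BM, P(τ_b ≤ t) = 2 · P(B_t ≥ b). Since B_t ~ N(0, t), P(B_t ≥ 4.82) = 1 − Φ(4.82/√t) = 1 − Φ(4.82/√14.26) = 1 − Φ(1.2764) ≈ 0.10091. Doubling: P(τ_{4.82} ≤ 14.26) ≈ 2 · 0.10091 = 0.20182 ≈ 0.2018.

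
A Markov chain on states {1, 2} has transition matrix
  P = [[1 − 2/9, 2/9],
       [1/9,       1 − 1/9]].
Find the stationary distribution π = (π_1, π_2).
π_1 = 1/3, π_2 = 2/3

Solve πP = π with π_1 + π_2 = 1. From πP = π: π_1 · (1 − 2/9) + π_2 · 1/9 = π_1 ⇒ π_2 · 1/9 = π_1 · 2/9 ⇒ π_2/π_1 = (2/9)/(1/9) = 2. Together with π_1 + π_2 = 1:
  π_1 = (1/9)/(2/9 + 1/9) = (1/9)/(1/3) = 1/3,
  π_2 = (2/9)/(2/9 + 1/9) = (2/9)/(1/3) = 2/3.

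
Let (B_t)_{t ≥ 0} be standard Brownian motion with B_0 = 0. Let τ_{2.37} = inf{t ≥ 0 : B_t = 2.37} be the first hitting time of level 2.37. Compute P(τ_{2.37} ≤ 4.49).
P(τ_{2.37} ≤ 4.49) = 2(1 − Φ(2.37/√4.49)) = 2(1 − Φ(1.1185)) ≈ 0.2634

By the reflection principle for standard BM, P(τ_b ≤ t) = 2 · P(B_t ≥ b). Since B_t ~ N(0, t), P(B_t ≥ 2.37) = 1 − Φ(2.37/√t) = 1 − Φ(2.37/√4.49) = 1 − Φ(1.1185) ≈ 0.13168. Doubling: P(τ_{2.37} ≤ 4.49) ≈ 2 · 0.13168 = 0.26336 ≈ 0.2634.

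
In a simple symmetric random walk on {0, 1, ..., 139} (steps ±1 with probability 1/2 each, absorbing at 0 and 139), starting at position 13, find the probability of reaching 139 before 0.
P(hit 139 before 0) = 13/139

Let u_k = P(hit 139 before 0 | start at k). Then u_0 = 0, u_139 = 1, and u_k = u_{k-1}/2 + u_{k+1}/2 for 1 ≤ k ≤ 138. This harmonic recurrence is solved by u_k = k/139, giving u_13 = 13/139.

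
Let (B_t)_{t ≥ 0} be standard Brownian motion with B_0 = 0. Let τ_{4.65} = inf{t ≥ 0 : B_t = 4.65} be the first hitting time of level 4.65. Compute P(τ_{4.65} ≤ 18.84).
P(τ_{4.65} ≤ 18.84) = 2(1 − Φ(4.65/√18.84)) = 2(1 − Φ(1.0713)) ≈ 0.2840

By the reflection principle for standard BM, P(τ_b ≤ t) = 2 · P(B_t ≥ b). Since B_t ~ N(0, t), P(B_t ≥ 4.65) = 1 − Φ(4.65/√t) = 1 − Φ(4.65/√18.84) = 1 − Φ(1.0713) ≈ 0.14202. Doubling: P(τ_{4.65} ≤ 18.84) ≈ 2 · 0.14202 = 0.28404 ≈ 0.2840.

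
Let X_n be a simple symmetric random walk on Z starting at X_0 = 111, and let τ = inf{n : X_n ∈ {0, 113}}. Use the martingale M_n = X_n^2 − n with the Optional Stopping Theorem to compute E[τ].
E[τ] = 222

M_n = X_n^2 − n is a martingale (since E[X_{n+1}^2 | F_n] = X_n^2 + 1). By OST (τ has finite mean in a bounded region), E[M_τ] = E[M_0] = X_0^2 − 0 = 111^2 = 12321. Also E[M_τ] = E[X_τ^2] − E[τ]. The walk exits at 0 or 113, with P(hit 113 first) = 111/113, so E[X_τ^2] = 113^2 · 111/113 + 0 = 12543. Thus E[τ] = E[X_τ^2] − E[M_τ] = 12543 − 12321 = 222 = 111(113 − 111) = 222.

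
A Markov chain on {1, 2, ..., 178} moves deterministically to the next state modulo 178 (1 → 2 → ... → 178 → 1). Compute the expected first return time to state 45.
E[T_45 | X_0 = 45] = 178

The chain cycles deterministically, so starting at state 45 it returns in exactly 178 steps. Equivalently, the stationary distribution is uniform π_j = 1/178 for every state j, so by Kac's formula E[T_45] = 1/π_45 = 178.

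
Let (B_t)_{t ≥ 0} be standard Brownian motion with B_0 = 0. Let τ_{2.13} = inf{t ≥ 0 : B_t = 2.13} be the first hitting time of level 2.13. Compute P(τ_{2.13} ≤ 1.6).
P(τ_{2.13} ≤ 1.6) = 2(1 − Φ(2.13/√1.6)) = 2(1 − Φ(1.6839)) ≈ 0.0922

By the reflection principle for standard BM, P(τ_b ≤ t) = 2 · P(B_t ≥ b). Since B_t ~ N(0, t), P(B_t ≥ 2.13) = 1 − Φ(2.13/√t) = 1 − Φ(2.13/√1.6) = 1 − Φ(1.6839) ≈ 0.04610. Doubling: P(τ_{2.13} ≤ 1.6) ≈ 2 · 0.04610 = 0.09220 ≈ 0.0922.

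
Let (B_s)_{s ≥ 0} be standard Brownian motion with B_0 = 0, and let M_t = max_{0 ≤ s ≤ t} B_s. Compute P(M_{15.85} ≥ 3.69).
P(M_{15.85} ≥ 3.69) = 2·P(B_{15.85} ≥ 3.69) = 2(1 − Φ(3.69/√15.85)) ≈ 0.3540

By the reflection principle for Brownian motion, P(M_t ≥ a) = 2 · P(B_t ≥ a) for a ≥ 0. Since B_t ~ N(0, t), P(B_t ≥ 3.69) = 1 − Φ(3.69/√t) = 1 − Φ(3.69/√15.85) = 1 − Φ(0.9269). So
  P(M_{15.85} ≥ 3.69) = 2(1 − Φ(0.9269)) ≈ 0.3540.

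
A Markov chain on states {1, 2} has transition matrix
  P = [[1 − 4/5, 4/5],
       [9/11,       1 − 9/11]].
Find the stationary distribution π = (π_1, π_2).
π_1 = 45/89, π_2 = 44/89

Solve πP = π with π_1 + π_2 = 1. From πP = π: π_1 · (1 − 4/5) + π_2 · 9/11 = π_1 ⇒ π_2 · 9/11 = π_1 · 4/5 ⇒ π_2/π_1 = (4/5)/(9/11) = 44/45. Together with π_1 + π_2 = 1:
  π_1 = (9/11)/(4/5 + 9/11) = (9/11)/(89/55) = 45/89,
  π_2 = (4/5)/(4/5 + 9/11) = (4/5)/(89/55) = 44/89.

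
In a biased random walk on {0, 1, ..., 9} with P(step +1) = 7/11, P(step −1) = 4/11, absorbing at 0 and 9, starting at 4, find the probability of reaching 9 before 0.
P(hit 9 before 0) = (1 − (4/7)^4) / (1 − (4/7)^9) = 12017005/13363821

Let u_k denote P(reach 9 before 0 | start at k). Boundary: u_0 = 0, u_9 = 1. Recurrence: u_k = 7/11·u_{k+1} + 4/11·u_{k-1} for 1 ≤ k ≤ 8. Try u_k = A + B·r^k with r = q/p = (4/11)/(7/11) = 4/7. Substitution satisfies the recurrence; boundary conditions give:
  u_k = (1 − r^k) / (1 − r^N) = (1 − (4/7)^4) / (1 − (4/7)^9) = 12017005/13363821.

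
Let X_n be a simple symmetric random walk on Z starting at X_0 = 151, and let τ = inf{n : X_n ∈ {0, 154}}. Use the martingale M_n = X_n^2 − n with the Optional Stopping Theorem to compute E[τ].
E[τ] = 453

M_n = X_n^2 − n is a martingale (since E[X_{n+1}^2 | F_n] = X_n^2 + 1). By OST (τ has finite mean in a bounded region), E[M_τ] = E[M_0] = X_0^2 − 0 = 151^2 = 22801. Also E[M_τ] = E[X_τ^2] − E[τ]. The walk exits at 0 or 154, with P(hit 154 first) = 151/154, so E[X_τ^2] = 154^2 · 151/154 + 0 = 23254. Thus E[τ] = E[X_τ^2] − E[M_τ] = 23254 − 22801 = 453 = 151(154 − 151) = 453.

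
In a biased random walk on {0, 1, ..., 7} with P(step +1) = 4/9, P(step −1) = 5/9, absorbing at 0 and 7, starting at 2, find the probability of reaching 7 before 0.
P(hit 7 before 0) = (1 − (5/4)^2) / (1 − (5/4)^7) = 9216/61741

Let u_k denote P(reach 7 before 0 | start at k). Boundary: u_0 = 0, u_7 = 1. Recurrence: u_k = 4/9·u_{k+1} + 5/9·u_{k-1} for 1 ≤ k ≤ 6. Try u_k = A + B·r^k with r = q/p = (5/9)/(4/9) = 5/4. Substitution satisfies the recurrence; boundary conditions give:
  u_k = (1 − r^k) / (1 − r^N) = (1 − (5/4)^2) / (1 − (5/4)^7) = 9216/61741.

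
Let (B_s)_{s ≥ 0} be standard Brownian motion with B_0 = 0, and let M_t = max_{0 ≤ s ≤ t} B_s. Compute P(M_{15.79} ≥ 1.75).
P(M_{15.79} ≥ 1.75) = 2·P(B_{15.79} ≥ 1.75) = 2(1 − Φ(1.75/√15.79)) ≈ 0.6596

By the reflection principle for Brownian motion, P(M_t ≥ a) = 2 · P(B_t ≥ a) for a ≥ 0. Since B_t ~ N(0, t), P(B_t ≥ 1.75) = 1 − Φ(1.75/√t) = 1 − Φ(1.75/√15.79) = 1 − Φ(0.4404). So
  P(M_{15.79} ≥ 1.75) = 2(1 − Φ(0.4404)) ≈ 0.6596.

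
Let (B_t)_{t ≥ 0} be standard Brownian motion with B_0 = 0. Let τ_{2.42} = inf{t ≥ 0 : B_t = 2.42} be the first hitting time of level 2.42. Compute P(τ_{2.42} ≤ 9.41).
P(τ_{2.42} ≤ 9.41) = 2(1 − Φ(2.42/√9.41)) = 2(1 − Φ(0.7889)) ≈ 0.4302

By the reflection principle for standard BM, P(τ_b ≤ t) = 2 · P(B_t ≥ b). Since B_t ~ N(0, t), P(B_t ≥ 2.42) = 1 − Φ(2.42/√t) = 1 − Φ(2.42/√9.41) = 1 − Φ(0.7889) ≈ 0.21509. Doubling: P(τ_{2.42} ≤ 9.41) ≈ 2 · 0.21509 = 0.43018 ≈ 0.4302.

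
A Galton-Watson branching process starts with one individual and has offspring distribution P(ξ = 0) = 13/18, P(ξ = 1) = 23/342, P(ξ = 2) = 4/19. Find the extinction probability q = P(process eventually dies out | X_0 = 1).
q = 1

Mean offspring μ = 0·13/18 + 1·23/342 + 2·4/19 = 167/342 ≤ 1. For μ ≤ 1 with offspring not concentrated at 1, the Galton-Watson process goes extinct almost surely, so q = 1.
(Algebraic check: The pgf is f(s) = 13/18 + 23/342·s + 4/19·s². The extinction probability q is the smallest fixed point of f in [0, 1]. Setting s = f(s):
  4/19·s² + (23/342 − 1)·s + 13/18 = 0
  4/19·s² − (13/18 + 4/19)·s + 13/18 = 0
which factors as (s − 1)·(4/19·s − 13/18) = 0, giving roots s = 1 and s = (13/18)/(4/19) = 247/72. Since 247/72 ≥ 1, the smallest root in [0, 1] is s = 1.)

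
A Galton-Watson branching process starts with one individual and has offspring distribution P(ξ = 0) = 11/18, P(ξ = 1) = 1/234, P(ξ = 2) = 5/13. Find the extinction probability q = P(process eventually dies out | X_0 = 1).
q = 1

Mean offspring μ = 0·11/18 + 1·1/234 + 2·5/13 = 181/234 ≤ 1. For μ ≤ 1 with offspring not concentrated at 1, the Galton-Watson process goes extinct almost surely, so q = 1.
(Algebraic check: The pgf is f(s) = 11/18 + 1/234·s + 5/13·s². The extinction probability q is the smallest fixed point of f in [0, 1]. Setting s = f(s):
  5/13·s² + (1/234 − 1)·s + 11/18 = 0
  5/13·s² − (11/18 + 5/13)·s + 11/18 = 0
which factors as (s − 1)·(5/13·s − 11/18) = 0, giving roots s = 1 and s = (11/18)/(5/13) = 143/90. Since 143/90 ≥ 1, the smallest root in [0, 1] is s = 1.)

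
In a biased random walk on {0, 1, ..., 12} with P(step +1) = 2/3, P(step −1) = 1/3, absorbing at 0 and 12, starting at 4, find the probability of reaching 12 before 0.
P(hit 12 before 0) = (1 − (1/2)^4) / (1 − (1/2)^12) = 256/273

Let u_k denote P(reach 12 before 0 | start at k). Boundary: u_0 = 0, u_12 = 1. Recurrence: u_k = 2/3·u_{k+1} + 1/3·u_{k-1} for 1 ≤ k ≤ 11. Try u_k = A + B·r^k with r = q/p = (1/3)/(2/3) = 1/2. Substitution satisfies the recurrence; boundary conditions give:
  u_k = (1 − r^k) / (1 − r^N) = (1 − (1/2)^4) / (1 − (1/2)^12) = 256/273.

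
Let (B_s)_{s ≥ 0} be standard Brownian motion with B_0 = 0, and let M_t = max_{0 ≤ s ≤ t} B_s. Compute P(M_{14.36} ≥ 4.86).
P(M_{14.36} ≥ 4.86) = 2·P(B_{14.36} ≥ 4.86) = 2(1 − Φ(4.86/√14.36)) ≈ 0.1997

By the reflection principle for Brownian motion, P(M_t ≥ a) = 2 · P(B_t ≥ a) for a ≥ 0. Since B_t ~ N(0, t), P(B_t ≥ 4.86) = 1 − Φ(4.86/√t) = 1 − Φ(4.86/√14.36) = 1 − Φ(1.2825). So
  P(M_{14.36} ≥ 4.86) = 2(1 − Φ(1.2825)) ≈ 0.1997.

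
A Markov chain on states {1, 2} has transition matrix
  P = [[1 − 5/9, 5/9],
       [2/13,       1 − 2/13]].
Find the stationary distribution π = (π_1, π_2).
π_1 = 18/83, π_2 = 65/83

Solve πP = π with π_1 + π_2 = 1. From πP = π: π_1 · (1 − 5/9) + π_2 · 2/13 = π_1 ⇒ π_2 · 2/13 = π_1 · 5/9 ⇒ π_2/π_1 = (5/9)/(2/13) = 65/18. Together with π_1 + π_2 = 1:
  π_1 = (2/13)/(5/9 + 2/13) = (2/13)/(83/117) = 18/83,
  π_2 = (5/9)/(5/9 + 2/13) = (5/9)/(83/117) = 65/83.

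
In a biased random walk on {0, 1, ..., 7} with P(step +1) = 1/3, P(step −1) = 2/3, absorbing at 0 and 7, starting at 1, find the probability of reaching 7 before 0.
P(hit 7 before 0) = (1 − (2)^1) / (1 − (2)^7) = 1/127

Let u_k denote P(reach 7 before 0 | start at k). Boundary: u_0 = 0, u_7 = 1. Recurrence: u_k = 1/3·u_{k+1} + 2/3·u_{k-1} for 1 ≤ k ≤ 6. Try u_k = A + B·r^k with r = q/p = (2/3)/(1/3) = 2. Substitution satisfies the recurrence; boundary conditions give:
  u_k = (1 − r^k) / (1 − r^N) = (1 − (2)^1) / (1 − (2)^7) = 1/127.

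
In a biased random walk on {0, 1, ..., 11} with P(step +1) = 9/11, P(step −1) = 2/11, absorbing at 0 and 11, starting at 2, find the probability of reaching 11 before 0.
P(hit 11 before 0) = (1 − (2/9)^2) / (1 − (2/9)^11) = 4261625379/4483008223

Let u_k denote P(reach 11 before 0 | start at k). Boundary: u_0 = 0, u_11 = 1. Recurrence: u_k = 9/11·u_{k+1} + 2/11·u_{k-1} for 1 ≤ k ≤ 10. Try u_k = A + B·r^k with r = q/p = (2/11)/(9/11) = 2/9. Substitution satisfies the recurrence; boundary conditions give:
  u_k = (1 − r^k) / (1 − r^N) = (1 − (2/9)^2) / (1 − (2/9)^11) = 4261625379/4483008223.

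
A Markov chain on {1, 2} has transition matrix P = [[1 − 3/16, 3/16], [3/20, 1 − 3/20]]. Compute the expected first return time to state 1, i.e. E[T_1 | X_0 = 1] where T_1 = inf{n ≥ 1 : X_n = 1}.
E[T_1 | X_0 = 1] = 1/π_1 = 9/4

For an irreducible recurrent Markov chain with stationary distribution π, E[T_i | X_0 = i] = 1/π_i (Kac's formula). Here π_1 = (3/20)/(3/16 + 3/20) = (3/20)/(27/80) = 4/9, so E[T_1 | X_0 = 1] = 1/π_1 = (3/16 + 3/20)/(3/20) = (27/80)/(3/20) = 9/4.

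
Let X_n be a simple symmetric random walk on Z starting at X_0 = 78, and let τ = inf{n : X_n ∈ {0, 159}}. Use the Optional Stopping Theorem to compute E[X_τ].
E[X_τ] = 78

X_n is a martingale and τ is a bounded-mean stopping time (indeed τ is finite a.s. with bounded expectation since the walk is in a bounded region). By the OST, E[X_τ] = E[X_0] = 78. Equivalently: E[X_τ] = 159 · P(hit 159 first) + 0 · P(hit 0 first) = 159 · (78/159) = 78.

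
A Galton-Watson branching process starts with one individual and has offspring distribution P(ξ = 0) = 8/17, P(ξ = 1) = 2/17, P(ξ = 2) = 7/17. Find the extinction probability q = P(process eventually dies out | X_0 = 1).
q = 1

Mean offspring μ = 0·8/17 + 1·2/17 + 2·7/17 = 16/17 ≤ 1. For μ ≤ 1 with offspring not concentrated at 1, the Galton-Watson process goes extinct almost surely, so q = 1.
(Algebraic check: The pgf is f(s) = 8/17 + 2/17·s + 7/17·s². The extinction probability q is the smallest fixed point of f in [0, 1]. Setting s = f(s):
  7/17·s² + (2/17 − 1)·s + 8/17 = 0
  7/17·s² − (8/17 + 7/17)·s + 8/17 = 0
which factors as (s − 1)·(7/17·s − 8/17) = 0, giving roots s = 1 and s = (8/17)/(7/17) = 8/7. Since 8/7 ≥ 1, the smallest root in [0, 1] is s = 1.)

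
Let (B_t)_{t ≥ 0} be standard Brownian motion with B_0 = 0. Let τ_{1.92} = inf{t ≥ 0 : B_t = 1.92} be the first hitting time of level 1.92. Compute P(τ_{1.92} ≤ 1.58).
P(τ_{1.92} ≤ 1.58) = 2(1 − Φ(1.92/√1.58)) = 2(1 − Φ(1.5275)) ≈ 0.1266

By the reflection principle for standard BM, P(τ_b ≤ t) = 2 · P(B_t ≥ b). Since B_t ~ N(0, t), P(B_t ≥ 1.92) = 1 − Φ(1.92/√t) = 1 − Φ(1.92/√1.58) = 1 − Φ(1.5275) ≈ 0.06332. Doubling: P(τ_{1.92} ≤ 1.58) ≈ 2 · 0.06332 = 0.12664 ≈ 0.1266.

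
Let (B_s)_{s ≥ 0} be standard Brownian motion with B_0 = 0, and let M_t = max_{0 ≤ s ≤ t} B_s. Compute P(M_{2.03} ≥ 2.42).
P(M_{2.03} ≥ 2.42) = 2·P(B_{2.03} ≥ 2.42) = 2(1 − Φ(2.42/√2.03)) ≈ 0.0894

By the reflection principle for Brownian motion, P(M_t ≥ a) = 2 · P(B_t ≥ a) for a ≥ 0. Since B_t ~ N(0, t), P(B_t ≥ 2.42) = 1 − Φ(2.42/√t) = 1 − Φ(2.42/√2.03) = 1 − Φ(1.6985). So
  P(M_{2.03} ≥ 2.42) = 2(1 − Φ(1.6985)) ≈ 0.0894.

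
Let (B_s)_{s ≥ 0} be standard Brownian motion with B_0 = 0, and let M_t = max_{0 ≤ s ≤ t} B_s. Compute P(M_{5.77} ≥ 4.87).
P(M_{5.77} ≥ 4.87) = 2·P(B_{5.77} ≥ 4.87) = 2(1 − Φ(4.87/√5.77)) ≈ 0.0426

By the reflection principle for Brownian motion, P(M_t ≥ a) = 2 · P(B_t ≥ a) for a ≥ 0. Since B_t ~ N(0, t), P(B_t ≥ 4.87) = 1 − Φ(4.87/√t) = 1 − Φ(4.87/√5.77) = 1 − Φ(2.0274). So
  P(M_{5.77} ≥ 4.87) = 2(1 − Φ(2.0274)) ≈ 0.0426.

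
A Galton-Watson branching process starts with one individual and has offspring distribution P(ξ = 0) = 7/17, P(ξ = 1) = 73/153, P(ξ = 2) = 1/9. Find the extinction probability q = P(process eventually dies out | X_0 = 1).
q = 1

Mean offspring μ = 0·7/17 + 1·73/153 + 2·1/9 = 107/153 ≤ 1. For μ ≤ 1 with offspring not concentrated at 1, the Galton-Watson process goes extinct almost surely, so q = 1.
(Algebraic check: The pgf is f(s) = 7/17 + 73/153·s + 1/9·s². The extinction probability q is the smallest fixed point of f in [0, 1]. Setting s = f(s):
  1/9·s² + (73/153 − 1)·s + 7/17 = 0
  1/9·s² − (7/17 + 1/9)·s + 7/17 = 0
which factors as (s − 1)·(1/9·s − 7/17) = 0, giving roots s = 1 and s = (7/17)/(1/9) = 63/17. Since 63/17 ≥ 1, the smallest root in [0, 1] is s = 1.)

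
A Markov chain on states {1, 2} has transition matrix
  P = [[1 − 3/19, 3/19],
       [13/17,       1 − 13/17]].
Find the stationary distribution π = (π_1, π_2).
π_1 = 247/298, π_2 = 51/298

Solve πP = π with π_1 + π_2 = 1. From πP = π: π_1 · (1 − 3/19) + π_2 · 13/17 = π_1 ⇒ π_2 · 13/17 = π_1 · 3/19 ⇒ π_2/π_1 = (3/19)/(13/17) = 51/247. Together with π_1 + π_2 = 1:
  π_1 = (13/17)/(3/19 + 13/17) = (13/17)/(298/323) = 247/298,
  π_2 = (3/19)/(3/19 + 13/17) = (3/19)/(298/323) = 51/298.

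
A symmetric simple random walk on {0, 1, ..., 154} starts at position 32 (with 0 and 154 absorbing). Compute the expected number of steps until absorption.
E[τ | X_0 = 32] = 3904

Let v_k = E[τ | X_0 = k]. Boundary: v_0 = v_154 = 0. Recurrence: v_k = 1 + (v_{k-1} + v_{k+1})/2 for 1 ≤ k ≤ 153. The particular solution to v_k − (v_{k-1} + v_{k+1})/2 = 1 is v_k = −k^2. Adding homogeneous solution A + B k and matching boundaries gives v_k = k (154 − k). Substituting k = 32: v_32 = 32 · 122 = 3904.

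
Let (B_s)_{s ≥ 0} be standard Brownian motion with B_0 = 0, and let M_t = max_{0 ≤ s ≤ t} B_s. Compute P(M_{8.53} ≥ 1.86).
P(M_{8.53} ≥ 1.86) = 2·P(B_{8.53} ≥ 1.86) = 2(1 − Φ(1.86/√8.53)) ≈ 0.5242

By the reflection principle for Brownian motion, P(M_t ≥ a) = 2 · P(B_t ≥ a) for a ≥ 0. Since B_t ~ N(0, t), P(B_t ≥ 1.86) = 1 − Φ(1.86/√t) = 1 − Φ(1.86/√8.53) = 1 − Φ(0.6369). So
  P(M_{8.53} ≥ 1.86) = 2(1 − Φ(0.6369)) ≈ 0.5242.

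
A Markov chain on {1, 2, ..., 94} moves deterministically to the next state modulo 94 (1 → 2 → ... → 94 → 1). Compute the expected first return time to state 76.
E[T_76 | X_0 = 76] = 94

The chain cycles deterministically, so starting at state 76 it returns in exactly 94 steps. Equivalently, the stationary distribution is uniform π_j = 1/94 for every state j, so by Kac's formula E[T_76] = 1/π_76 = 94.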